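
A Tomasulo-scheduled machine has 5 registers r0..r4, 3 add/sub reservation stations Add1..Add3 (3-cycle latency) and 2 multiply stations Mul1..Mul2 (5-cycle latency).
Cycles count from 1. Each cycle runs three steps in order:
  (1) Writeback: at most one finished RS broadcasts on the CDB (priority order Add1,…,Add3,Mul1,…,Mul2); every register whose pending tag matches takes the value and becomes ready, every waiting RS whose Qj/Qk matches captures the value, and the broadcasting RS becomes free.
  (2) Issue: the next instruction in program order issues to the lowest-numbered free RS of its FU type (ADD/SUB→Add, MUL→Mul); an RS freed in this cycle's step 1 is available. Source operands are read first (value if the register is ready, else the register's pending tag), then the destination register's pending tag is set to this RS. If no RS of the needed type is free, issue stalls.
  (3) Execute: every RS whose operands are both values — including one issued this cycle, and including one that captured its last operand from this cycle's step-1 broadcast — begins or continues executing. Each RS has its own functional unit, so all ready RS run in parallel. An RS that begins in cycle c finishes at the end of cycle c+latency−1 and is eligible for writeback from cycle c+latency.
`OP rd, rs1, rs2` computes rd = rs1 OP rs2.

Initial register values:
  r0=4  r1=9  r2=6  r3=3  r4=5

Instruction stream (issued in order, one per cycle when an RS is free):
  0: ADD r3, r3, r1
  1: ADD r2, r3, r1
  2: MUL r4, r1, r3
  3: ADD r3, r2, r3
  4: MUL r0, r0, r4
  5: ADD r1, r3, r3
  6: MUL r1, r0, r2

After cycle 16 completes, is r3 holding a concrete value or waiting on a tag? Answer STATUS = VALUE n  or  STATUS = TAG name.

c1: issue ADD r3<-Add1 | r0:4,r1:9,r2:6,r3:Add1,r4:5
c2: issue ADD r2<-Add2 | r0:4,r1:9,r2:Add2,r3:Add1,r4:5
c3: issue MUL r4<-Mul1 | r0:4,r1:9,r2:Add2,r3:Add1,r4:Mul1
c4: CDB Add1=12; issue ADD r3<-Add1 | r0:4,r1:9,r2:Add2,r3:Add1,r4:Mul1
c5: issue MUL r0<-Mul2 | r0:Mul2,r1:9,r2:Add2,r3:Add1,r4:Mul1
c6: issue ADD r1<-Add3 | r0:Mul2,r1:Add3,r2:Add2,r3:Add1,r4:Mul1
c7: CDB Add2=21; stall | r0:Mul2,r1:Add3,r2:21,r3:Add1,r4:Mul1
c8: stall | r0:Mul2,r1:Add3,r2:21,r3:Add1,r4:Mul1
c9: CDB Mul1=108; issue MUL r1<-Mul1 | r0:Mul2,r1:Mul1,r2:21,r3:Add1,r4:108
c10: CDB Add1=33 | r0:Mul2,r1:Mul1,r2:21,r3:33,r4:108
c11: - | r0:Mul2,r1:Mul1,r2:21,r3:33,r4:108
c12: - | r0:Mul2,r1:Mul1,r2:21,r3:33,r4:108
c13: CDB Add3=66 | r0:Mul2,r1:Mul1,r2:21,r3:33,r4:108
c14: CDB Mul2=432 | r0:432,r1:Mul1,r2:21,r3:33,r4:108
c15: - | r0:432,r1:Mul1,r2:21,r3:33,r4:108
c16: - | r0:432,r1:Mul1,r2:21,r3:33,r4:108

STATUS = VALUE 33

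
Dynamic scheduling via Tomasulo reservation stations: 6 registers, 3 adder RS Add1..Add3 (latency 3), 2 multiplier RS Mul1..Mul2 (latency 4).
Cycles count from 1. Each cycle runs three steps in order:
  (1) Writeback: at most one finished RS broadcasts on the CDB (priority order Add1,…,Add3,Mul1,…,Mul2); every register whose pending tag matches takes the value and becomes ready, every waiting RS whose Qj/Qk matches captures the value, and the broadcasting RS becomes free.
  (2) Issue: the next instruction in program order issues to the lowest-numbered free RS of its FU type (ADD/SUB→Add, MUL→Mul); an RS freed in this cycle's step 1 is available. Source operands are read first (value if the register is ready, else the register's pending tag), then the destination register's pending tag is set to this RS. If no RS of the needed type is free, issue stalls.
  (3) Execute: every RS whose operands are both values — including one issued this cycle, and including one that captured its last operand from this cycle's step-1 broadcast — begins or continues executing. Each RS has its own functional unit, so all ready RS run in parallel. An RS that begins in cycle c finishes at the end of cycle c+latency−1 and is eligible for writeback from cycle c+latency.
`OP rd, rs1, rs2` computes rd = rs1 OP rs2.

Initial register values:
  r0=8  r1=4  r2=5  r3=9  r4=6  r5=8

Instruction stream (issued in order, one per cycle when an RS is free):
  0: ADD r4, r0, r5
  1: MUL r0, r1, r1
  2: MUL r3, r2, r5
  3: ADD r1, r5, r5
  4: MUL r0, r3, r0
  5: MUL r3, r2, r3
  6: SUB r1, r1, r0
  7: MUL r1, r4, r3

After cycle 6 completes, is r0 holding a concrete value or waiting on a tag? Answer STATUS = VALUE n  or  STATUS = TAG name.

STATUS = TAG Mul1

c1: issue ADD r4<-Add1 | r0:8,r1:4,r2:5,r3:9,r4:Add1,r5:8
c2: issue MUL r0<-Mul1 | r0:Mul1,r1:4,r2:5,r3:9,r4:Add1,r5:8
c3: issue MUL r3<-Mul2 | r0:Mul1,r1:4,r2:5,r3:Mul2,r4:Add1,r5:8
c4: CDB Add1=16; issue ADD r1<-Add1 | r0:Mul1,r1:Add1,r2:5,r3:Mul2,r4:16,r5:8
c5: stall | r0:Mul1,r1:Add1,r2:5,r3:Mul2,r4:16,r5:8
c6: CDB Mul1=16; issue MUL r0<-Mul1 | r0:Mul1,r1:Add1,r2:5,r3:Mul2,r4:16,r5:8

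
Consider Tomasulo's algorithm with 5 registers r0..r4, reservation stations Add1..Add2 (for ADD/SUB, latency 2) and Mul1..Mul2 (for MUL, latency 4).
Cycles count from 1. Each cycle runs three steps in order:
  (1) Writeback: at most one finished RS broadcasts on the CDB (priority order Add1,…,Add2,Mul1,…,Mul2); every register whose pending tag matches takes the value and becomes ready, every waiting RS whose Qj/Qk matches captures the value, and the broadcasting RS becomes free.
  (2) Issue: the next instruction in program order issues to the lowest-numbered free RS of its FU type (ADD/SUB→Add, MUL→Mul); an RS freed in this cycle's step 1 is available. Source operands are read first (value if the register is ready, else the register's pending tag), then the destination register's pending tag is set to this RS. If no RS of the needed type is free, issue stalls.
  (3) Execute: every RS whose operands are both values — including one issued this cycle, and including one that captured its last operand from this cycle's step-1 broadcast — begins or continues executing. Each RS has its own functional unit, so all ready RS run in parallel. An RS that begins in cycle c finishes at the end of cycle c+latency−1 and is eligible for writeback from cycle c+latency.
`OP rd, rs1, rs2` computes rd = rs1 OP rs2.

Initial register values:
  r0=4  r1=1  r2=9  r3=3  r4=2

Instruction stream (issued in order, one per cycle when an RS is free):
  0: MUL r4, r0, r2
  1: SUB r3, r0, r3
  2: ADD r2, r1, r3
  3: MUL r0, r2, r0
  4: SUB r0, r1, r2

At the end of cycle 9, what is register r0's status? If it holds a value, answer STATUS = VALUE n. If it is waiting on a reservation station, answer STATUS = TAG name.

STATUS = VALUE -1

cycle 1: issue MUL r4<-Mul1 // r0:4,r1:1,r2:9,r3:3,r4:Mul1
cycle 2: issue SUB r3<-Add1 // r0:4,r1:1,r2:9,r3:Add1,r4:Mul1
cycle 3: issue ADD r2<-Add2 // r0:4,r1:1,r2:Add2,r3:Add1,r4:Mul1
cycle 4: CDB Add1=1; issue MUL r0<-Mul2 // r0:Mul2,r1:1,r2:Add2,r3:1,r4:Mul1
cycle 5: CDB Mul1=36; issue SUB r0<-Add1 // r0:Add1,r1:1,r2:Add2,r3:1,r4:36
cycle 6: CDB Add2=2 // r0:Add1,r1:1,r2:2,r3:1,r4:36
cycle 7: - // r0:Add1,r1:1,r2:2,r3:1,r4:36
cycle 8: CDB Add1=-1 // r0:-1,r1:1,r2:2,r3:1,r4:36
cycle 9: - // r0:-1,r1:1,r2:2,r3:1,r4:36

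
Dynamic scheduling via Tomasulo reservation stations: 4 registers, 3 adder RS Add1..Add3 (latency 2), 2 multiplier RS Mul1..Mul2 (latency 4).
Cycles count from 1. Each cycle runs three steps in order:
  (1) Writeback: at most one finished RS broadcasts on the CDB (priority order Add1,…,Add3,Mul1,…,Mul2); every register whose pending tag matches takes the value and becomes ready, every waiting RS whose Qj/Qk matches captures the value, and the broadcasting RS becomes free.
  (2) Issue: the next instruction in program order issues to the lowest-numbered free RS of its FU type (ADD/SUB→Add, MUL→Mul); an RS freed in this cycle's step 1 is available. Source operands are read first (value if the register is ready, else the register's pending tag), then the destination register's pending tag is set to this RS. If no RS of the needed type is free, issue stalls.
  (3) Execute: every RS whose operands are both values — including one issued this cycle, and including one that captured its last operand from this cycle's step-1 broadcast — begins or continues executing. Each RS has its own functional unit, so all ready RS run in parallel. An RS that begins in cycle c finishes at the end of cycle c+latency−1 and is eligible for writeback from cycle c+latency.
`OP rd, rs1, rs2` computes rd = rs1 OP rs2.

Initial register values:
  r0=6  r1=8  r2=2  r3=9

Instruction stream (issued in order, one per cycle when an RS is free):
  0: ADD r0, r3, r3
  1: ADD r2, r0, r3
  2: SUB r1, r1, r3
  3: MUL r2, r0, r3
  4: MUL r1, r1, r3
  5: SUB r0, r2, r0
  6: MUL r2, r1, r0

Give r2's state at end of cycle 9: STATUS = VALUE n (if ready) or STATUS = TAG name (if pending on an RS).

c1: issue ADD r0<-Add1 | r0:Add1,r1:8,r2:2,r3:9
c2: issue ADD r2<-Add2 | r0:Add1,r1:8,r2:Add2,r3:9
c3: CDB Add1=18; issue SUB r1<-Add1 | r0:18,r1:Add1,r2:Add2,r3:9
c4: issue MUL r2<-Mul1 | r0:18,r1:Add1,r2:Mul1,r3:9
c5: CDB Add1=-1; issue MUL r1<-Mul2 | r0:18,r1:Mul2,r2:Mul1,r3:9
c6: CDB Add2=27; issue SUB r0<-Add1 | r0:Add1,r1:Mul2,r2:Mul1,r3:9
c7: stall | r0:Add1,r1:Mul2,r2:Mul1,r3:9
c8: CDB Mul1=162; issue MUL r2<-Mul1 | r0:Add1,r1:Mul2,r2:Mul1,r3:9
c9: CDB Mul2=-9 | r0:Add1,r1:-9,r2:Mul1,r3:9

STATUS = TAG Mul1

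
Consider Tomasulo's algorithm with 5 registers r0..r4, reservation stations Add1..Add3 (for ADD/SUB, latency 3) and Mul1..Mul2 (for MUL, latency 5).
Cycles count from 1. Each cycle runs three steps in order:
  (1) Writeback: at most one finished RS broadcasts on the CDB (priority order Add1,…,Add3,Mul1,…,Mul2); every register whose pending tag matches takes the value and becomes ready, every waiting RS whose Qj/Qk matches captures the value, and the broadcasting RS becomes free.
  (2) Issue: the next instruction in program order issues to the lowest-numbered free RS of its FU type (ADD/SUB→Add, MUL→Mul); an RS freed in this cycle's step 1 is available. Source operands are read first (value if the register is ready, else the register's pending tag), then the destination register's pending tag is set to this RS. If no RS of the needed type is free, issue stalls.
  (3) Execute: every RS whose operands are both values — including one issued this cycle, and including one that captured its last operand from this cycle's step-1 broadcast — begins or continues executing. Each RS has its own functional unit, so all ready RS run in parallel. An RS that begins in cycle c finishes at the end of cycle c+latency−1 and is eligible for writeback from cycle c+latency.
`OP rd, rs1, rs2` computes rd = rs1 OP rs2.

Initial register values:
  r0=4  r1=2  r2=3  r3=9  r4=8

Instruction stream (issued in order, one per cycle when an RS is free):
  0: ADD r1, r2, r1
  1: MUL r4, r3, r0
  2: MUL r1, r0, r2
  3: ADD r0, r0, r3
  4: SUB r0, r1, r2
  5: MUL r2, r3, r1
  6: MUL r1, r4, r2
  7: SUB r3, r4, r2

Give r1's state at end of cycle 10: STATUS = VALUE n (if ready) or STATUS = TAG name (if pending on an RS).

STATUS = TAG Mul2

  c1: issue ADD r1<-Add1  regs: r0:4,r1:Add1,r2:3,r3:9,r4:8
  c2: issue MUL r4<-Mul1  regs: r0:4,r1:Add1,r2:3,r3:9,r4:Mul1
  c3: issue MUL r1<-Mul2  regs: r0:4,r1:Mul2,r2:3,r3:9,r4:Mul1
  c4: CDB Add1=5; issue ADD r0<-Add1  regs: r0:Add1,r1:Mul2,r2:3,r3:9,r4:Mul1
  c5: issue SUB r0<-Add2  regs: r0:Add2,r1:Mul2,r2:3,r3:9,r4:Mul1
  c6: stall  regs: r0:Add2,r1:Mul2,r2:3,r3:9,r4:Mul1
  c7: CDB Add1=13; stall  regs: r0:Add2,r1:Mul2,r2:3,r3:9,r4:Mul1
  c8: CDB Mul1=36; issue MUL r2<-Mul1  regs: r0:Add2,r1:Mul2,r2:Mul1,r3:9,r4:36
  c9: CDB Mul2=12; issue MUL r1<-Mul2  regs: r0:Add2,r1:Mul2,r2:Mul1,r3:9,r4:36
  c10: issue SUB r3<-Add1  regs: r0:Add2,r1:Mul2,r2:Mul1,r3:Add1,r4:36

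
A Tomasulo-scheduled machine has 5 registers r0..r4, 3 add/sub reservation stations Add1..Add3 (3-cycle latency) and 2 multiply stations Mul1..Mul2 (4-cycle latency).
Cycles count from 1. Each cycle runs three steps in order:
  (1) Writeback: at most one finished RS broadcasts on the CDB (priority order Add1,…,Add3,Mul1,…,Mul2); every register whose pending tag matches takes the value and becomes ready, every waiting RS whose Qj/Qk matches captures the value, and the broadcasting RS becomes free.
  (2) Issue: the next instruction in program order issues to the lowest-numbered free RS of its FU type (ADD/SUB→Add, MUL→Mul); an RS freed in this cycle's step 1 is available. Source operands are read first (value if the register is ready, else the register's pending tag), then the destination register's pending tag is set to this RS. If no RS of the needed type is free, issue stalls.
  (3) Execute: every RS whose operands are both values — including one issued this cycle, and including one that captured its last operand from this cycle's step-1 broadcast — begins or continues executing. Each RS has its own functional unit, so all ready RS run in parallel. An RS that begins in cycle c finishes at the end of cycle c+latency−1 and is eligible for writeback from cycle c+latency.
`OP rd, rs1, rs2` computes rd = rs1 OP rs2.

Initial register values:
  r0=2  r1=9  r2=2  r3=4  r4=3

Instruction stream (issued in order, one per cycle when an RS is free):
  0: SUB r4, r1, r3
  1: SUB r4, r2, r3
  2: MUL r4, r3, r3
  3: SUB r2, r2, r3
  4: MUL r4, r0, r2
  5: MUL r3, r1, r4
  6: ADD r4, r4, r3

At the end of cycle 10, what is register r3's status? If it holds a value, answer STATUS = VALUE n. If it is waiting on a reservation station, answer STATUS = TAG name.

STATUS = TAG Mul1

cycle 1: issue SUB r4<-Add1 // r0:2,r1:9,r2:2,r3:4,r4:Add1
cycle 2: issue SUB r4<-Add2 // r0:2,r1:9,r2:2,r3:4,r4:Add2
cycle 3: issue MUL r4<-Mul1 // r0:2,r1:9,r2:2,r3:4,r4:Mul1
cycle 4: CDB Add1=5; issue SUB r2<-Add1 // r0:2,r1:9,r2:Add1,r3:4,r4:Mul1
cycle 5: CDB Add2=-2; issue MUL r4<-Mul2 // r0:2,r1:9,r2:Add1,r3:4,r4:Mul2
cycle 6: stall // r0:2,r1:9,r2:Add1,r3:4,r4:Mul2
cycle 7: CDB Add1=-2; stall // r0:2,r1:9,r2:-2,r3:4,r4:Mul2
cycle 8: CDB Mul1=16; issue MUL r3<-Mul1 // r0:2,r1:9,r2:-2,r3:Mul1,r4:Mul2
cycle 9: issue ADD r4<-Add1 // r0:2,r1:9,r2:-2,r3:Mul1,r4:Add1
cycle 10: - // r0:2,r1:9,r2:-2,r3:Mul1,r4:Add1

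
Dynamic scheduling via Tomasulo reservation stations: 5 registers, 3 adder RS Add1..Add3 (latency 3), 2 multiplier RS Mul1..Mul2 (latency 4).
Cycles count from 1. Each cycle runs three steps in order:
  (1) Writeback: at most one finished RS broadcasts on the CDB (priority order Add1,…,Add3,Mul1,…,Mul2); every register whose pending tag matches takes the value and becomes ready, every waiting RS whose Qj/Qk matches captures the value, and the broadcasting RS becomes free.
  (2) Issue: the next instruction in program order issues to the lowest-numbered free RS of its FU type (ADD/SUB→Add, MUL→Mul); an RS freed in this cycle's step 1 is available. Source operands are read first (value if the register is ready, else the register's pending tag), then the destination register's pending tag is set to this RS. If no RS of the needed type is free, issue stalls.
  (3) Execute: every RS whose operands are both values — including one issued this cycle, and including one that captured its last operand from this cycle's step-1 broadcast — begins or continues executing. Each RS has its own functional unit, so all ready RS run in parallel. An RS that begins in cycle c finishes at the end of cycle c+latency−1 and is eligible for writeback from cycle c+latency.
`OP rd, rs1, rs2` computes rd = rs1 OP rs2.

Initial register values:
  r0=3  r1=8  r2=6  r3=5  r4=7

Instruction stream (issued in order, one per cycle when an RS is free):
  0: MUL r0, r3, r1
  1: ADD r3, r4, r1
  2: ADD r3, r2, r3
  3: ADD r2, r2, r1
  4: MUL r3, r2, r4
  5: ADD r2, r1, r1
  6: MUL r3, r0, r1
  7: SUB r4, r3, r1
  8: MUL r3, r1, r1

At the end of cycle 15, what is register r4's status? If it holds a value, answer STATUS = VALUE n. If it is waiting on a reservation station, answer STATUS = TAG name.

cycle 1: issue MUL r0<-Mul1 // r0:Mul1,r1:8,r2:6,r3:5,r4:7
cycle 2: issue ADD r3<-Add1 // r0:Mul1,r1:8,r2:6,r3:Add1,r4:7
cycle 3: issue ADD r3<-Add2 // r0:Mul1,r1:8,r2:6,r3:Add2,r4:7
cycle 4: issue ADD r2<-Add3 // r0:Mul1,r1:8,r2:Add3,r3:Add2,r4:7
cycle 5: CDB Add1=15; issue MUL r3<-Mul2 // r0:Mul1,r1:8,r2:Add3,r3:Mul2,r4:7
cycle 6: CDB Mul1=40; issue ADD r2<-Add1 // r0:40,r1:8,r2:Add1,r3:Mul2,r4:7
cycle 7: CDB Add3=14; issue MUL r3<-Mul1 // r0:40,r1:8,r2:Add1,r3:Mul1,r4:7
cycle 8: CDB Add2=21; issue SUB r4<-Add2 // r0:40,r1:8,r2:Add1,r3:Mul1,r4:Add2
cycle 9: CDB Add1=16; stall // r0:40,r1:8,r2:16,r3:Mul1,r4:Add2
cycle 10: stall // r0:40,r1:8,r2:16,r3:Mul1,r4:Add2
cycle 11: CDB Mul1=320; issue MUL r3<-Mul1 // r0:40,r1:8,r2:16,r3:Mul1,r4:Add2
cycle 12: CDB Mul2=98 // r0:40,r1:8,r2:16,r3:Mul1,r4:Add2
cycle 13: - // r0:40,r1:8,r2:16,r3:Mul1,r4:Add2
cycle 14: CDB Add2=312 // r0:40,r1:8,r2:16,r3:Mul1,r4:312
cycle 15: CDB Mul1=64 // r0:40,r1:8,r2:16,r3:64,r4:312

STATUS = VALUE 312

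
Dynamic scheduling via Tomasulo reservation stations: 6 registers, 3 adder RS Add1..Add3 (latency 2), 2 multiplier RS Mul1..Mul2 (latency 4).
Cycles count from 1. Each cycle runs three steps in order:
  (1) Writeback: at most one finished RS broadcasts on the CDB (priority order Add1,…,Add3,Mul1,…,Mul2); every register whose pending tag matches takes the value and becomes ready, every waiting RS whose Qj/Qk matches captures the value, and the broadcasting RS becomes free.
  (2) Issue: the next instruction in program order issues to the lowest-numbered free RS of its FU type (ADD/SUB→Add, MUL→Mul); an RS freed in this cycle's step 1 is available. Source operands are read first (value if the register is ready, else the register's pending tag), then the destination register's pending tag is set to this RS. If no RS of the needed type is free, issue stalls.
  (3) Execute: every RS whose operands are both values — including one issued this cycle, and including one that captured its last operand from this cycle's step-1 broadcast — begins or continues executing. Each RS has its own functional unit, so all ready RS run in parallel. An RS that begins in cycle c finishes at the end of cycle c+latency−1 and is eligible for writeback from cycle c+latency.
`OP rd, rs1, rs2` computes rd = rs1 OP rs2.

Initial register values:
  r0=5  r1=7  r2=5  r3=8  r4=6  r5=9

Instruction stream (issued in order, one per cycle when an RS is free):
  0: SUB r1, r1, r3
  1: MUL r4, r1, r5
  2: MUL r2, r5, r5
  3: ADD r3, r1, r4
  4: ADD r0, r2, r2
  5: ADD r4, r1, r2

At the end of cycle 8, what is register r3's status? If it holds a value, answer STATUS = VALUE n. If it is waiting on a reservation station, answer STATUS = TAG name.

cycle 1: issue SUB r1<-Add1 // r0:5,r1:Add1,r2:5,r3:8,r4:6,r5:9
cycle 2: issue MUL r4<-Mul1 // r0:5,r1:Add1,r2:5,r3:8,r4:Mul1,r5:9
cycle 3: CDB Add1=-1; issue MUL r2<-Mul2 // r0:5,r1:-1,r2:Mul2,r3:8,r4:Mul1,r5:9
cycle 4: issue ADD r3<-Add1 // r0:5,r1:-1,r2:Mul2,r3:Add1,r4:Mul1,r5:9
cycle 5: issue ADD r0<-Add2 // r0:Add2,r1:-1,r2:Mul2,r3:Add1,r4:Mul1,r5:9
cycle 6: issue ADD r4<-Add3 // r0:Add2,r1:-1,r2:Mul2,r3:Add1,r4:Add3,r5:9
cycle 7: CDB Mul1=-9 // r0:Add2,r1:-1,r2:Mul2,r3:Add1,r4:Add3,r5:9
cycle 8: CDB Mul2=81 // r0:Add2,r1:-1,r2:81,r3:Add1,r4:Add3,r5:9

STATUS = TAG Add1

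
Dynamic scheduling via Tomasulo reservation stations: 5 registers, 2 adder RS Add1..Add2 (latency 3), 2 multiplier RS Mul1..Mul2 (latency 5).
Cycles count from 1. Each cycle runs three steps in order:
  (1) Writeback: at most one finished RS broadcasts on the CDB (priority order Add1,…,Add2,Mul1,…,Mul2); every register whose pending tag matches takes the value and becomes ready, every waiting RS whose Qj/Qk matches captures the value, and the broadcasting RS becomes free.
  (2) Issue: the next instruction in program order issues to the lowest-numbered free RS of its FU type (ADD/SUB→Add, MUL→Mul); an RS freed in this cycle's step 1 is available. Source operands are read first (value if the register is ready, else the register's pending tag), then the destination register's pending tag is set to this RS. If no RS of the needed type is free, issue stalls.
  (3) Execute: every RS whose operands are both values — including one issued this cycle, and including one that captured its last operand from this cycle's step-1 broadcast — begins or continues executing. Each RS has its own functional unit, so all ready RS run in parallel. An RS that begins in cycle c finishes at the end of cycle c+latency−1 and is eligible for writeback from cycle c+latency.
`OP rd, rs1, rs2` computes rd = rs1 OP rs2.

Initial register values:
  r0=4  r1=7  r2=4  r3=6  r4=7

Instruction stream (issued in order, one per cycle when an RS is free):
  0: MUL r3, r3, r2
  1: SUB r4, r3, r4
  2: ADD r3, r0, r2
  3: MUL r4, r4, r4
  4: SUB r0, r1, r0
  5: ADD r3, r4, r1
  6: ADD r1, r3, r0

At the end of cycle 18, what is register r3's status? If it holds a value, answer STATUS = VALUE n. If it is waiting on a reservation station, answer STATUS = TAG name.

STATUS = VALUE 296

c1: issue MUL r3<-Mul1 | r0:4,r1:7,r2:4,r3:Mul1,r4:7
c2: issue SUB r4<-Add1 | r0:4,r1:7,r2:4,r3:Mul1,r4:Add1
c3: issue ADD r3<-Add2 | r0:4,r1:7,r2:4,r3:Add2,r4:Add1
c4: issue MUL r4<-Mul2 | r0:4,r1:7,r2:4,r3:Add2,r4:Mul2
c5: stall | r0:4,r1:7,r2:4,r3:Add2,r4:Mul2
c6: CDB Add2=8; issue SUB r0<-Add2 | r0:Add2,r1:7,r2:4,r3:8,r4:Mul2
c7: CDB Mul1=24; stall | r0:Add2,r1:7,r2:4,r3:8,r4:Mul2
c8: stall | r0:Add2,r1:7,r2:4,r3:8,r4:Mul2
c9: CDB Add2=3; issue ADD r3<-Add2 | r0:3,r1:7,r2:4,r3:Add2,r4:Mul2
c10: CDB Add1=17; issue ADD r1<-Add1 | r0:3,r1:Add1,r2:4,r3:Add2,r4:Mul2
c11: - | r0:3,r1:Add1,r2:4,r3:Add2,r4:Mul2
c12: - | r0:3,r1:Add1,r2:4,r3:Add2,r4:Mul2
c13: - | r0:3,r1:Add1,r2:4,r3:Add2,r4:Mul2
c14: - | r0:3,r1:Add1,r2:4,r3:Add2,r4:Mul2
c15: CDB Mul2=289 | r0:3,r1:Add1,r2:4,r3:Add2,r4:289
c16: - | r0:3,r1:Add1,r2:4,r3:Add2,r4:289
c17: - | r0:3,r1:Add1,r2:4,r3:Add2,r4:289
c18: CDB Add2=296 | r0:3,r1:Add1,r2:4,r3:296,r4:289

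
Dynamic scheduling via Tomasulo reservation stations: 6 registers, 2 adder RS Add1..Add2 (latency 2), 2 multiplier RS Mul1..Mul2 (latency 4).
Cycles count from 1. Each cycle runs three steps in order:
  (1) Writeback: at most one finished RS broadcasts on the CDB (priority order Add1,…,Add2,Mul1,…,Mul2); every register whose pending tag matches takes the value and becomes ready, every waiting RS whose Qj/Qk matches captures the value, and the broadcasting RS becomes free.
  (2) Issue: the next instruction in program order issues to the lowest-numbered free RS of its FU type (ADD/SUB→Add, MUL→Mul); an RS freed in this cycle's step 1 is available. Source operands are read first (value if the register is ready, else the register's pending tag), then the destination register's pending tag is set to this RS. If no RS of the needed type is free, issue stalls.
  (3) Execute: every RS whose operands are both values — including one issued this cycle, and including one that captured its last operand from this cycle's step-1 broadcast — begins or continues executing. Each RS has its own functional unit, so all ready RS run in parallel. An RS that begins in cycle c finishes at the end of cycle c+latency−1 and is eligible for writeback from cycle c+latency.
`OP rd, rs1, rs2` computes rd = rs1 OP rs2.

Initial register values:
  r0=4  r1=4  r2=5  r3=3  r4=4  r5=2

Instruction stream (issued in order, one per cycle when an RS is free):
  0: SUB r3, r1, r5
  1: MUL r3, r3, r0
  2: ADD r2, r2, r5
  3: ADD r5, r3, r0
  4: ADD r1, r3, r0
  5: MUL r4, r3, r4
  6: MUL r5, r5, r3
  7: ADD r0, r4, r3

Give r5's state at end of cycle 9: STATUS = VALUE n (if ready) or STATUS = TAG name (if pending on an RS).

  c1: issue SUB r3<-Add1  regs: r0:4,r1:4,r2:5,r3:Add1,r4:4,r5:2
  c2: issue MUL r3<-Mul1  regs: r0:4,r1:4,r2:5,r3:Mul1,r4:4,r5:2
  c3: CDB Add1=2; issue ADD r2<-Add1  regs: r0:4,r1:4,r2:Add1,r3:Mul1,r4:4,r5:2
  c4: issue ADD r5<-Add2  regs: r0:4,r1:4,r2:Add1,r3:Mul1,r4:4,r5:Add2
  c5: CDB Add1=7; issue ADD r1<-Add1  regs: r0:4,r1:Add1,r2:7,r3:Mul1,r4:4,r5:Add2
  c6: issue MUL r4<-Mul2  regs: r0:4,r1:Add1,r2:7,r3:Mul1,r4:Mul2,r5:Add2
  c7: CDB Mul1=8; issue MUL r5<-Mul1  regs: r0:4,r1:Add1,r2:7,r3:8,r4:Mul2,r5:Mul1
  c8: stall  regs: r0:4,r1:Add1,r2:7,r3:8,r4:Mul2,r5:Mul1
  c9: CDB Add1=12; issue ADD r0<-Add1  regs: r0:Add1,r1:12,r2:7,r3:8,r4:Mul2,r5:Mul1

STATUS = TAG Mul1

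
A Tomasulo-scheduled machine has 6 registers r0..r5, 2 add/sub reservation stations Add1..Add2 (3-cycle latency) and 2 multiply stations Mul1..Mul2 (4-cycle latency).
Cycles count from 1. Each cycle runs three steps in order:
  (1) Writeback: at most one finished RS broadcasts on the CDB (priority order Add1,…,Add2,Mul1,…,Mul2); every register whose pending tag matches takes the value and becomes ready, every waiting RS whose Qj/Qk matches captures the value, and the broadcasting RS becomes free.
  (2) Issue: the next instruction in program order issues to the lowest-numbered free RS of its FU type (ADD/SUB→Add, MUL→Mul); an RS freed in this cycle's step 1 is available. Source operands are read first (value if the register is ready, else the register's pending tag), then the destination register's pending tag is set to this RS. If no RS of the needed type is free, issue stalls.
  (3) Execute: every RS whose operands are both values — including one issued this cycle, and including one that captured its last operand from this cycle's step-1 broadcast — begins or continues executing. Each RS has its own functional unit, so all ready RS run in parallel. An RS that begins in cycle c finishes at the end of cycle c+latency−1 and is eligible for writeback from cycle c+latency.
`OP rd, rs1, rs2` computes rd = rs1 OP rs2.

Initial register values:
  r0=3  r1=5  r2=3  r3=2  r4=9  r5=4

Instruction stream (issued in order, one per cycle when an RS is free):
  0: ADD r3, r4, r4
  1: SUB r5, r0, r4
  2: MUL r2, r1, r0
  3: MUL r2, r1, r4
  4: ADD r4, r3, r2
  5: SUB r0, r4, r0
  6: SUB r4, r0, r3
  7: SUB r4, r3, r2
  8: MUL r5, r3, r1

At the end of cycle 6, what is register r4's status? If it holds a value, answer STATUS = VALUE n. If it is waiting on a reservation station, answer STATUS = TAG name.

c1: issue ADD r3<-Add1 | r0:3,r1:5,r2:3,r3:Add1,r4:9,r5:4
c2: issue SUB r5<-Add2 | r0:3,r1:5,r2:3,r3:Add1,r4:9,r5:Add2
c3: issue MUL r2<-Mul1 | r0:3,r1:5,r2:Mul1,r3:Add1,r4:9,r5:Add2
c4: CDB Add1=18; issue MUL r2<-Mul2 | r0:3,r1:5,r2:Mul2,r3:18,r4:9,r5:Add2
c5: CDB Add2=-6; issue ADD r4<-Add1 | r0:3,r1:5,r2:Mul2,r3:18,r4:Add1,r5:-6
c6: issue SUB r0<-Add2 | r0:Add2,r1:5,r2:Mul2,r3:18,r4:Add1,r5:-6

STATUS = TAG Add1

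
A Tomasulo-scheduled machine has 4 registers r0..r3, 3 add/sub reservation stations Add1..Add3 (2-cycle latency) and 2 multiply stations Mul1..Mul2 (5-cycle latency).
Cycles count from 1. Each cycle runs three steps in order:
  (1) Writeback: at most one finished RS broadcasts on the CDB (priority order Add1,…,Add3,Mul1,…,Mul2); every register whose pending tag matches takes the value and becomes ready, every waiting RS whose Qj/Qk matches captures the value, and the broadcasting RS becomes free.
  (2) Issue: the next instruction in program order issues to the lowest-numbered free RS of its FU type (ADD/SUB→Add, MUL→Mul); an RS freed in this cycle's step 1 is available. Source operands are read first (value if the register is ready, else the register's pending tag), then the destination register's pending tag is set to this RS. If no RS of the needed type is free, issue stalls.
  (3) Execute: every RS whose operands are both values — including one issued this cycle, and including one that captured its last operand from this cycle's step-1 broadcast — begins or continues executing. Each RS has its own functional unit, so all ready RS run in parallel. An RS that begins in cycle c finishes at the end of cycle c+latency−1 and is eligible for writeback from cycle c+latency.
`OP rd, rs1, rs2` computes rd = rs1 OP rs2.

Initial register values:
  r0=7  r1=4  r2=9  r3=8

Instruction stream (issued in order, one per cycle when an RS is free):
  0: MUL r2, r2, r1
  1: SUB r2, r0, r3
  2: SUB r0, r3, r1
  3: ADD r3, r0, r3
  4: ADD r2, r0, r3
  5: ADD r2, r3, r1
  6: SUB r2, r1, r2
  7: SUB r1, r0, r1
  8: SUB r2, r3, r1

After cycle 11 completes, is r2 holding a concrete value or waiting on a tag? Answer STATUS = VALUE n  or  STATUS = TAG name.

STATUS = TAG Add3

cycle 1: issue MUL r2<-Mul1 // r0:7,r1:4,r2:Mul1,r3:8
cycle 2: issue SUB r2<-Add1 // r0:7,r1:4,r2:Add1,r3:8
cycle 3: issue SUB r0<-Add2 // r0:Add2,r1:4,r2:Add1,r3:8
cycle 4: CDB Add1=-1; issue ADD r3<-Add1 // r0:Add2,r1:4,r2:-1,r3:Add1
cycle 5: CDB Add2=4; issue ADD r2<-Add2 // r0:4,r1:4,r2:Add2,r3:Add1
cycle 6: CDB Mul1=36; issue ADD r2<-Add3 // r0:4,r1:4,r2:Add3,r3:Add1
cycle 7: CDB Add1=12; issue SUB r2<-Add1 // r0:4,r1:4,r2:Add1,r3:12
cycle 8: stall // r0:4,r1:4,r2:Add1,r3:12
cycle 9: CDB Add2=16; issue SUB r1<-Add2 // r0:4,r1:Add2,r2:Add1,r3:12
cycle 10: CDB Add3=16; issue SUB r2<-Add3 // r0:4,r1:Add2,r2:Add3,r3:12
cycle 11: CDB Add2=0 // r0:4,r1:0,r2:Add3,r3:12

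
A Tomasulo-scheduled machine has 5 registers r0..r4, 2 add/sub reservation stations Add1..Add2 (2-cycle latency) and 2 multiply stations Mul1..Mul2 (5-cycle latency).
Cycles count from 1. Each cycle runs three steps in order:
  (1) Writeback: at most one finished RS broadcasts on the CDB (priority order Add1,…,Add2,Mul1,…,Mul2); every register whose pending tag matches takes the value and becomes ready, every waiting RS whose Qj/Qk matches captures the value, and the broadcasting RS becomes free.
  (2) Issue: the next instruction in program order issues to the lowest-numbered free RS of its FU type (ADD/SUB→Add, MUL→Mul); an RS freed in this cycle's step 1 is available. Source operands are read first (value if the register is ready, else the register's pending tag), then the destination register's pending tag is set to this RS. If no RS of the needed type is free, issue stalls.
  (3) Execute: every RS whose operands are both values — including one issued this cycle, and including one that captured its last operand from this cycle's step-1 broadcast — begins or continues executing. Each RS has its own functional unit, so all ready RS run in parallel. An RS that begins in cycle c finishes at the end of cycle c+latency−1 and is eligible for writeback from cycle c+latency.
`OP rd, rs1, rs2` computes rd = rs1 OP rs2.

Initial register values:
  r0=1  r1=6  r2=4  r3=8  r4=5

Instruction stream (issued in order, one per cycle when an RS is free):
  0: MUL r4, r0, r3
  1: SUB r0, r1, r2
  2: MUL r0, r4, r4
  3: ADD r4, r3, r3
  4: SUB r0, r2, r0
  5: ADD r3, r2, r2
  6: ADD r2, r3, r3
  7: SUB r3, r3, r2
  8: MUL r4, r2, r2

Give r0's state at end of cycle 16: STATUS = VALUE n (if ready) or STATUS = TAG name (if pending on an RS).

STATUS = VALUE -60

c1: issue MUL r4<-Mul1 | r0:1,r1:6,r2:4,r3:8,r4:Mul1
c2: issue SUB r0<-Add1 | r0:Add1,r1:6,r2:4,r3:8,r4:Mul1
c3: issue MUL r0<-Mul2 | r0:Mul2,r1:6,r2:4,r3:8,r4:Mul1
c4: CDB Add1=2; issue ADD r4<-Add1 | r0:Mul2,r1:6,r2:4,r3:8,r4:Add1
c5: issue SUB r0<-Add2 | r0:Add2,r1:6,r2:4,r3:8,r4:Add1
c6: CDB Add1=16; issue ADD r3<-Add1 | r0:Add2,r1:6,r2:4,r3:Add1,r4:16
c7: CDB Mul1=8; stall | r0:Add2,r1:6,r2:4,r3:Add1,r4:16
c8: CDB Add1=8; issue ADD r2<-Add1 | r0:Add2,r1:6,r2:Add1,r3:8,r4:16
c9: stall | r0:Add2,r1:6,r2:Add1,r3:8,r4:16
c10: CDB Add1=16; issue SUB r3<-Add1 | r0:Add2,r1:6,r2:16,r3:Add1,r4:16
c11: issue MUL r4<-Mul1 | r0:Add2,r1:6,r2:16,r3:Add1,r4:Mul1
c12: CDB Add1=-8 | r0:Add2,r1:6,r2:16,r3:-8,r4:Mul1
c13: CDB Mul2=64 | r0:Add2,r1:6,r2:16,r3:-8,r4:Mul1
c14: - | r0:Add2,r1:6,r2:16,r3:-8,r4:Mul1
c15: CDB Add2=-60 | r0:-60,r1:6,r2:16,r3:-8,r4:Mul1
c16: CDB Mul1=256 | r0:-60,r1:6,r2:16,r3:-8,r4:256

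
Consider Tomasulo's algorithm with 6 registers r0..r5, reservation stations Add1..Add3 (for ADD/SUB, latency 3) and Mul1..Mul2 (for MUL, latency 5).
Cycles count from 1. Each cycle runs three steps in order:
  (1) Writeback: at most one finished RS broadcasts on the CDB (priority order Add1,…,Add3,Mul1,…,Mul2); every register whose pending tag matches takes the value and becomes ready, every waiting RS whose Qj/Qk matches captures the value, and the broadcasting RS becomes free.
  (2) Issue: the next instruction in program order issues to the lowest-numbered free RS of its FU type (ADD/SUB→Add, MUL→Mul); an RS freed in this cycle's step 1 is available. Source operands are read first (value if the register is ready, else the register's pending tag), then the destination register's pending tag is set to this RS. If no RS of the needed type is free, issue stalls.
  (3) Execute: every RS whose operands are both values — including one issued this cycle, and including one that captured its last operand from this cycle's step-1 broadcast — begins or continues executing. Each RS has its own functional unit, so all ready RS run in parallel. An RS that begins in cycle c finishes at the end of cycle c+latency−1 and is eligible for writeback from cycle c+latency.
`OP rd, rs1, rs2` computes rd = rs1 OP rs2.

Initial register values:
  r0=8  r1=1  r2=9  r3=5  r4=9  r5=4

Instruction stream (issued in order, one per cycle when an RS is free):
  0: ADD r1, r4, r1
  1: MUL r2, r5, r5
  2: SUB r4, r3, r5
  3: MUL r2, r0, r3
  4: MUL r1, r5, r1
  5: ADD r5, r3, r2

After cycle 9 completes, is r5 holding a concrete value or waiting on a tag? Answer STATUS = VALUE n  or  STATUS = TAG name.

cycle 1: issue ADD r1<-Add1 // r0:8,r1:Add1,r2:9,r3:5,r4:9,r5:4
cycle 2: issue MUL r2<-Mul1 // r0:8,r1:Add1,r2:Mul1,r3:5,r4:9,r5:4
cycle 3: issue SUB r4<-Add2 // r0:8,r1:Add1,r2:Mul1,r3:5,r4:Add2,r5:4
cycle 4: CDB Add1=10; issue MUL r2<-Mul2 // r0:8,r1:10,r2:Mul2,r3:5,r4:Add2,r5:4
cycle 5: stall // r0:8,r1:10,r2:Mul2,r3:5,r4:Add2,r5:4
cycle 6: CDB Add2=1; stall // r0:8,r1:10,r2:Mul2,r3:5,r4:1,r5:4
cycle 7: CDB Mul1=16; issue MUL r1<-Mul1 // r0:8,r1:Mul1,r2:Mul2,r3:5,r4:1,r5:4
cycle 8: issue ADD r5<-Add1 // r0:8,r1:Mul1,r2:Mul2,r3:5,r4:1,r5:Add1
cycle 9: CDB Mul2=40 // r0:8,r1:Mul1,r2:40,r3:5,r4:1,r5:Add1

STATUS = TAG Add1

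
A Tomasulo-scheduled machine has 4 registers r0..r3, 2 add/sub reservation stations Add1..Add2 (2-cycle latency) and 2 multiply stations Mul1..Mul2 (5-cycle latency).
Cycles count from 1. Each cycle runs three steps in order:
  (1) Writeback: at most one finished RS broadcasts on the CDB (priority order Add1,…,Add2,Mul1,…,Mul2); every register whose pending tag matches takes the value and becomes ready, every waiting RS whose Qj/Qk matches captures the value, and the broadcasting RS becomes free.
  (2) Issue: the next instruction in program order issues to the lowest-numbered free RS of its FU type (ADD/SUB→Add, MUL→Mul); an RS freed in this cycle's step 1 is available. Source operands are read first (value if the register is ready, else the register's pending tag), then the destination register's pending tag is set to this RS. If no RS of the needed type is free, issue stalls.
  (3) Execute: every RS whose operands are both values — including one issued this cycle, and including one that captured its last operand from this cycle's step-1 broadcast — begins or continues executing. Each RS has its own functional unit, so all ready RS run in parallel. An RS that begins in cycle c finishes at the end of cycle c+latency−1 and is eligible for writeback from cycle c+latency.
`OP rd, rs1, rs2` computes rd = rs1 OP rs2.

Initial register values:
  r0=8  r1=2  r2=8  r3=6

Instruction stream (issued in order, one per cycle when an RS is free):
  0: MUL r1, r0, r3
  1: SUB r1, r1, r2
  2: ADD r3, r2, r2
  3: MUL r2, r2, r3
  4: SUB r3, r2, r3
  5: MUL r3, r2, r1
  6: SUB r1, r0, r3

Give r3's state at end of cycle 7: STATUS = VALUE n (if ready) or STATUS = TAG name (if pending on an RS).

STATUS = TAG Mul1

  c1: issue MUL r1<-Mul1  regs: r0:8,r1:Mul1,r2:8,r3:6
  c2: issue SUB r1<-Add1  regs: r0:8,r1:Add1,r2:8,r3:6
  c3: issue ADD r3<-Add2  regs: r0:8,r1:Add1,r2:8,r3:Add2
  c4: issue MUL r2<-Mul2  regs: r0:8,r1:Add1,r2:Mul2,r3:Add2
  c5: CDB Add2=16; issue SUB r3<-Add2  regs: r0:8,r1:Add1,r2:Mul2,r3:Add2
  c6: CDB Mul1=48; issue MUL r3<-Mul1  regs: r0:8,r1:Add1,r2:Mul2,r3:Mul1
  c7: stall  regs: r0:8,r1:Add1,r2:Mul2,r3:Mul1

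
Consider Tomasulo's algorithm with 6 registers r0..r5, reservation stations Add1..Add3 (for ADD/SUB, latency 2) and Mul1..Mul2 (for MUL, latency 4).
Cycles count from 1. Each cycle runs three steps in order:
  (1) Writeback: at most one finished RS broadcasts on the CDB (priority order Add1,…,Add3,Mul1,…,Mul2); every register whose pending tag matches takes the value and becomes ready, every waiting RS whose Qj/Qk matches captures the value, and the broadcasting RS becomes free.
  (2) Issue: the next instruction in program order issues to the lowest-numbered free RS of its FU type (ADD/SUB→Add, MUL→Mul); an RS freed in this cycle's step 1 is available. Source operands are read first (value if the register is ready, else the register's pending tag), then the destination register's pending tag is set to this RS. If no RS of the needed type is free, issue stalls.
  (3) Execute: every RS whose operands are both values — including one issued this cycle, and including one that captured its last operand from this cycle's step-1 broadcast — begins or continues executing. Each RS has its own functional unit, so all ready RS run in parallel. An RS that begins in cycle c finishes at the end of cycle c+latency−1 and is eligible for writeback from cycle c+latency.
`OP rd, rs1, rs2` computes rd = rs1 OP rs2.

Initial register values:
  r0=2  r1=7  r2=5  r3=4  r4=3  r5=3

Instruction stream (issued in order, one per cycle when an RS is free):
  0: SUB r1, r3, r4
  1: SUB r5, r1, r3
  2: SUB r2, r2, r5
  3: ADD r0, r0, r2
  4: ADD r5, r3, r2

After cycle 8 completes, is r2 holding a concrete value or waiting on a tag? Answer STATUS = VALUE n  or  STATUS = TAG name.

cycle 1: issue SUB r1<-Add1 // r0:2,r1:Add1,r2:5,r3:4,r4:3,r5:3
cycle 2: issue SUB r5<-Add2 // r0:2,r1:Add1,r2:5,r3:4,r4:3,r5:Add2
cycle 3: CDB Add1=1; issue SUB r2<-Add1 // r0:2,r1:1,r2:Add1,r3:4,r4:3,r5:Add2
cycle 4: issue ADD r0<-Add3 // r0:Add3,r1:1,r2:Add1,r3:4,r4:3,r5:Add2
cycle 5: CDB Add2=-3; issue ADD r5<-Add2 // r0:Add3,r1:1,r2:Add1,r3:4,r4:3,r5:Add2
cycle 6: - // r0:Add3,r1:1,r2:Add1,r3:4,r4:3,r5:Add2
cycle 7: CDB Add1=8 // r0:Add3,r1:1,r2:8,r3:4,r4:3,r5:Add2
cycle 8: - // r0:Add3,r1:1,r2:8,r3:4,r4:3,r5:Add2

STATUS = VALUE 8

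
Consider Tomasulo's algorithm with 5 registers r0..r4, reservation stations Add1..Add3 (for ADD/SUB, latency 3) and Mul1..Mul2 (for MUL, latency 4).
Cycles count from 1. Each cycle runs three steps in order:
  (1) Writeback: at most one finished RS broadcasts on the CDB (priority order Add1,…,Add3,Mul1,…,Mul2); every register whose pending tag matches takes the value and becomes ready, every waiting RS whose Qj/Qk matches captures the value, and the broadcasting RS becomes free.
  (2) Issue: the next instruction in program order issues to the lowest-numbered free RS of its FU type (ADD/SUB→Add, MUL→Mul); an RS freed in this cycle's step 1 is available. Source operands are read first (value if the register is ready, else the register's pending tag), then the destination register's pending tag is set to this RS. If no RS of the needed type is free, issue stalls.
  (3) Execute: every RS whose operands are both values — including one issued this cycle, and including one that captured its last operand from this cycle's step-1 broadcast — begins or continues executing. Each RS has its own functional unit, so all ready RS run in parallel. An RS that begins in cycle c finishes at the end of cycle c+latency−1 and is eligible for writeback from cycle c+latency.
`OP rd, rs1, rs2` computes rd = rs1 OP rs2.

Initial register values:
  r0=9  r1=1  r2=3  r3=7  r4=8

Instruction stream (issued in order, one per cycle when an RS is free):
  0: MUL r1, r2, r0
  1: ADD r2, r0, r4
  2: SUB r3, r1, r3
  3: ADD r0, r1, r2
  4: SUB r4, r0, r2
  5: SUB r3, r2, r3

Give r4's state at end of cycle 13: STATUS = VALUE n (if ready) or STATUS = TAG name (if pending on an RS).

STATUS = VALUE 27

c1: issue MUL r1<-Mul1 | r0:9,r1:Mul1,r2:3,r3:7,r4:8
c2: issue ADD r2<-Add1 | r0:9,r1:Mul1,r2:Add1,r3:7,r4:8
c3: issue SUB r3<-Add2 | r0:9,r1:Mul1,r2:Add1,r3:Add2,r4:8
c4: issue ADD r0<-Add3 | r0:Add3,r1:Mul1,r2:Add1,r3:Add2,r4:8
c5: CDB Add1=17; issue SUB r4<-Add1 | r0:Add3,r1:Mul1,r2:17,r3:Add2,r4:Add1
c6: CDB Mul1=27; stall | r0:Add3,r1:27,r2:17,r3:Add2,r4:Add1
c7: stall | r0:Add3,r1:27,r2:17,r3:Add2,r4:Add1
c8: stall | r0:Add3,r1:27,r2:17,r3:Add2,r4:Add1
c9: CDB Add2=20; issue SUB r3<-Add2 | r0:Add3,r1:27,r2:17,r3:Add2,r4:Add1
c10: CDB Add3=44 | r0:44,r1:27,r2:17,r3:Add2,r4:Add1
c11: - | r0:44,r1:27,r2:17,r3:Add2,r4:Add1
c12: CDB Add2=-3 | r0:44,r1:27,r2:17,r3:-3,r4:Add1
c13: CDB Add1=27 | r0:44,r1:27,r2:17,r3:-3,r4:27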